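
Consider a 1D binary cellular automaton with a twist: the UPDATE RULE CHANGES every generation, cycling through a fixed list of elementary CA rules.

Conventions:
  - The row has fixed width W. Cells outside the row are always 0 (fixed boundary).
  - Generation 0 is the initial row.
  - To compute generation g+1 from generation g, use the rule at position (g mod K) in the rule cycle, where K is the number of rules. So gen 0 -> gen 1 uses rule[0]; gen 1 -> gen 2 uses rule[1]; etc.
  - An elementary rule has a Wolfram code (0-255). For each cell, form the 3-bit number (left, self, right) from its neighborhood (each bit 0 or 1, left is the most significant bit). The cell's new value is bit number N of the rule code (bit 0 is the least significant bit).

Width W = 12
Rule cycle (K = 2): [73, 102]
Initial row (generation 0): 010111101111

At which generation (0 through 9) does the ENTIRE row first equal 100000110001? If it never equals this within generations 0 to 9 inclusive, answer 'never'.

Gen 0: 010111101111
Gen 1 (rule 73): 000100101001
Gen 2 (rule 102): 001101111011
Gen 3 (rule 73): 101101001011
Gen 4 (rule 102): 110111011101
Gen 5 (rule 73): 110101010100
Gen 6 (rule 102): 011111111100
Gen 7 (rule 73): 010000000101
Gen 8 (rule 102): 110000001111
Gen 9 (rule 73): 110111101001

Answer: never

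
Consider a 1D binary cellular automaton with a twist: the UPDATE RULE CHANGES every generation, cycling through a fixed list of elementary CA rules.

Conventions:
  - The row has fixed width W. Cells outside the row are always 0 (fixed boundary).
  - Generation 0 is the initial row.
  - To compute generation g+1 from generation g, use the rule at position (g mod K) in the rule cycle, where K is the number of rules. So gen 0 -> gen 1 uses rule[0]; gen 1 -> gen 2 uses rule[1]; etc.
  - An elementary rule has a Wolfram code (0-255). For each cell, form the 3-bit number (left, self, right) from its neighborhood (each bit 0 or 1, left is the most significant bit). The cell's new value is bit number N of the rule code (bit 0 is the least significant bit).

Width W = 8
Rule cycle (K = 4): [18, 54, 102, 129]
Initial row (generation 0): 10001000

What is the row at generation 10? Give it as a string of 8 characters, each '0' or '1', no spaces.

Answer: 01110000

Derivation:
Gen 0: 10001000
Gen 1 (rule 18): 01010100
Gen 2 (rule 54): 11111110
Gen 3 (rule 102): 00000010
Gen 4 (rule 129): 11111000
Gen 5 (rule 18): 00000100
Gen 6 (rule 54): 00001110
Gen 7 (rule 102): 00010010
Gen 8 (rule 129): 11000000
Gen 9 (rule 18): 00100000
Gen 10 (rule 54): 01110000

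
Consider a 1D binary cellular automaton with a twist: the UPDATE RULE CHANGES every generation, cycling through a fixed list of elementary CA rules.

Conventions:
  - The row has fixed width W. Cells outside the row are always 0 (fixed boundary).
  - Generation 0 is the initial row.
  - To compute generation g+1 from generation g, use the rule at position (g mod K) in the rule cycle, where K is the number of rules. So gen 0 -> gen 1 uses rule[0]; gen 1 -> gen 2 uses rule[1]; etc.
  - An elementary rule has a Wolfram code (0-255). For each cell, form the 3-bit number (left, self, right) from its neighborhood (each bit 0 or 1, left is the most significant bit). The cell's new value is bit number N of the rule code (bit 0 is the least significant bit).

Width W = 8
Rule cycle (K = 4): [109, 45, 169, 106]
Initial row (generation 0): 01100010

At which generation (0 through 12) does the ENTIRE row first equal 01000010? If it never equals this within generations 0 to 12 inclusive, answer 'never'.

Gen 0: 01100010
Gen 1 (rule 109): 01101010
Gen 2 (rule 45): 01011110
Gen 3 (rule 169): 00111100
Gen 4 (rule 106): 01100100
Gen 5 (rule 109): 01100101
Gen 6 (rule 45): 01000111
Gen 7 (rule 169): 00010110
Gen 8 (rule 106): 00101110
Gen 9 (rule 109): 10111010
Gen 10 (rule 45): 11100110
Gen 11 (rule 169): 11000100
Gen 12 (rule 106): 11001000

Answer: never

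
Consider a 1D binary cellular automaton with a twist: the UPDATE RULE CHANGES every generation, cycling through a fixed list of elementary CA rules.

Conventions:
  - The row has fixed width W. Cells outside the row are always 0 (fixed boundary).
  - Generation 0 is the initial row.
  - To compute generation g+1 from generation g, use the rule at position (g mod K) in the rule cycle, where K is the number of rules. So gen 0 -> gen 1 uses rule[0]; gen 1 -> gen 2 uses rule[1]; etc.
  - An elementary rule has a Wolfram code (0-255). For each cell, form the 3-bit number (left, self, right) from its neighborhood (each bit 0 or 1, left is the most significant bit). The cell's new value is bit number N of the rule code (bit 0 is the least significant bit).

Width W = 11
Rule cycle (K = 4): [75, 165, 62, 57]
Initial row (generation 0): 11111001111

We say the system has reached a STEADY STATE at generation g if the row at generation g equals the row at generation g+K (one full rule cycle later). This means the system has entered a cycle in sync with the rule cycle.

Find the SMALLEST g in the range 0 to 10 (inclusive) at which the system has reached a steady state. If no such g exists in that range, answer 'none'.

Answer: none

Derivation:
Gen 0: 11111001111
Gen 1 (rule 75): 10001011001
Gen 2 (rule 165): 10101100001
Gen 3 (rule 62): 11111010011
Gen 4 (rule 57): 10000101010
Gen 5 (rule 75): 00111000000
Gen 6 (rule 165): 10010011111
Gen 7 (rule 62): 11111110000
Gen 8 (rule 57): 10000001111
Gen 9 (rule 75): 00111111001
Gen 10 (rule 165): 10011110001
Gen 11 (rule 62): 11110001011
Gen 12 (rule 57): 10001100110
Gen 13 (rule 75): 00111101110
Gen 14 (rule 165): 10011010100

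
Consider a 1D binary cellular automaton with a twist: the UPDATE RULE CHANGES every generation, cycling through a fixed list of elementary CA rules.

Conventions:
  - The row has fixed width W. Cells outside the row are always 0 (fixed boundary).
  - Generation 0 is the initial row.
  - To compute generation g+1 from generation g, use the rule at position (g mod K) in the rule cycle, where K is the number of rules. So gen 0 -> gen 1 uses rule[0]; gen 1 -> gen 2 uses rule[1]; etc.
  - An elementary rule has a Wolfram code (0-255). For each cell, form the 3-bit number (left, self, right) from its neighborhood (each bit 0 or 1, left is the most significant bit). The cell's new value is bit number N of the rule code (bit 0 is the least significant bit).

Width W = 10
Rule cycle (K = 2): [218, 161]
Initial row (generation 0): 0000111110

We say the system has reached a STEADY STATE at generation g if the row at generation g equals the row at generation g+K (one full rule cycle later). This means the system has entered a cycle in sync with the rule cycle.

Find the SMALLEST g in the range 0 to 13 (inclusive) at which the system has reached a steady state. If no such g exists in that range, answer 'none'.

Gen 0: 0000111110
Gen 1 (rule 218): 0001111111
Gen 2 (rule 161): 1100111110
Gen 3 (rule 218): 1111111111
Gen 4 (rule 161): 0111111110
Gen 5 (rule 218): 1111111111
Gen 6 (rule 161): 0111111110
Gen 7 (rule 218): 1111111111
Gen 8 (rule 161): 0111111110
Gen 9 (rule 218): 1111111111
Gen 10 (rule 161): 0111111110
Gen 11 (rule 218): 1111111111
Gen 12 (rule 161): 0111111110
Gen 13 (rule 218): 1111111111
Gen 14 (rule 161): 0111111110
Gen 15 (rule 218): 1111111111

Answer: 3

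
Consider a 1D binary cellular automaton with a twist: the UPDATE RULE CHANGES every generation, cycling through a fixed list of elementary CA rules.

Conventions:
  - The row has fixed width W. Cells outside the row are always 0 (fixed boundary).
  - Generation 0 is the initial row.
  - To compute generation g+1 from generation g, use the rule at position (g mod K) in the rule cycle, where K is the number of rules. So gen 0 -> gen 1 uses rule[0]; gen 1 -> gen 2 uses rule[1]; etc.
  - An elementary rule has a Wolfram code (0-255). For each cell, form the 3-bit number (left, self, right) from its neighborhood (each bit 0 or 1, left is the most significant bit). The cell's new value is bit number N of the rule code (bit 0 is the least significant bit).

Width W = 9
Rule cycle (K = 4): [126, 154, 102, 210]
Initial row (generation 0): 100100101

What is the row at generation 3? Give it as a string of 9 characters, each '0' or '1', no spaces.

Answer: 000000010

Derivation:
Gen 0: 100100101
Gen 1 (rule 126): 111111111
Gen 2 (rule 154): 111111110
Gen 3 (rule 102): 000000010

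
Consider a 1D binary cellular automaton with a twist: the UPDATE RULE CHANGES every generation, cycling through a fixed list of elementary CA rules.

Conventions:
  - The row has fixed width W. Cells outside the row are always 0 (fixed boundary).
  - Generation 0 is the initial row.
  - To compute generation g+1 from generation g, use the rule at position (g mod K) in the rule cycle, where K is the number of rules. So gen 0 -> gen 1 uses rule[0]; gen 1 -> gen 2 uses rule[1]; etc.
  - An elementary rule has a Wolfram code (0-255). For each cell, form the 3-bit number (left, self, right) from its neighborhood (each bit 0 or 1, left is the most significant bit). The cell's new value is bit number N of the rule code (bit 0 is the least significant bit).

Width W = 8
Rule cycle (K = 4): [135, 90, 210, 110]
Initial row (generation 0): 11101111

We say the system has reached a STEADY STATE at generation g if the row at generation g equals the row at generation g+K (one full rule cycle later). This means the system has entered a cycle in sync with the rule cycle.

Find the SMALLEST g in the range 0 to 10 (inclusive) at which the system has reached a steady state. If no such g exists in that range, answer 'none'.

Gen 0: 11101111
Gen 1 (rule 135): 01000110
Gen 2 (rule 90): 10101111
Gen 3 (rule 210): 00000111
Gen 4 (rule 110): 00001101
Gen 5 (rule 135): 11110001
Gen 6 (rule 90): 10011010
Gen 7 (rule 210): 01101001
Gen 8 (rule 110): 11111011
Gen 9 (rule 135): 01110000
Gen 10 (rule 90): 11011000
Gen 11 (rule 210): 01001100
Gen 12 (rule 110): 11011100
Gen 13 (rule 135): 00001001
Gen 14 (rule 90): 00010110

Answer: none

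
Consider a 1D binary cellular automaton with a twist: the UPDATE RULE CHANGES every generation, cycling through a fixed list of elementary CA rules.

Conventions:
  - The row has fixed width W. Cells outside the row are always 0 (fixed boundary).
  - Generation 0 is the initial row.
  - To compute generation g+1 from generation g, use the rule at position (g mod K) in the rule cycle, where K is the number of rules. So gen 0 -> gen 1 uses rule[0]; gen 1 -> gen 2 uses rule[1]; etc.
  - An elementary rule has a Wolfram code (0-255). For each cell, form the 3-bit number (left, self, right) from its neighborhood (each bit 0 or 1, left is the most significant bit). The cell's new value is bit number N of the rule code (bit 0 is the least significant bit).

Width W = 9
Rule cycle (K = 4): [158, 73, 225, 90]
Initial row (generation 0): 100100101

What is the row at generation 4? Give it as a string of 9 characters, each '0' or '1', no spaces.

Answer: 011011010

Derivation:
Gen 0: 100100101
Gen 1 (rule 158): 111111101
Gen 2 (rule 73): 100000100
Gen 3 (rule 225): 001110001
Gen 4 (rule 90): 011011010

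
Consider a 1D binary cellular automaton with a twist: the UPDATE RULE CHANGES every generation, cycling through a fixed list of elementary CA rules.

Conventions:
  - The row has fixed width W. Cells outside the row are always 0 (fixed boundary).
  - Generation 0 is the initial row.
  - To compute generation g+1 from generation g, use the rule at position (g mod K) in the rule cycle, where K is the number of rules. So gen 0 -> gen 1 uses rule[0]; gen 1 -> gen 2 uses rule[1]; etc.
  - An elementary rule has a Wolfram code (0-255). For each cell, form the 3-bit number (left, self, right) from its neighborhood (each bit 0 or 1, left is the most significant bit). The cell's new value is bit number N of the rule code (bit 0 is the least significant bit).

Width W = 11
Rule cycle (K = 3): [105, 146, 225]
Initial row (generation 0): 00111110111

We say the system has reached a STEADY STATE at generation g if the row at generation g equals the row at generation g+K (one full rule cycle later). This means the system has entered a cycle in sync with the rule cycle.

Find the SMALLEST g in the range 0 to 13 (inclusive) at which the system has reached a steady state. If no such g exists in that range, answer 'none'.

Answer: none

Derivation:
Gen 0: 00111110111
Gen 1 (rule 105): 10100011101
Gen 2 (rule 146): 00010101000
Gen 3 (rule 225): 11001010011
Gen 4 (rule 105): 11000100011
Gen 5 (rule 146): 00101010100
Gen 6 (rule 225): 10010101001
Gen 7 (rule 105): 00001010000
Gen 8 (rule 146): 00010001000
Gen 9 (rule 225): 11000100011
Gen 10 (rule 105): 11010001011
Gen 11 (rule 146): 00001010000
Gen 12 (rule 225): 11100100111
Gen 13 (rule 105): 10100000101
Gen 14 (rule 146): 00010001000
Gen 15 (rule 225): 11000100011
Gen 16 (rule 105): 11010001011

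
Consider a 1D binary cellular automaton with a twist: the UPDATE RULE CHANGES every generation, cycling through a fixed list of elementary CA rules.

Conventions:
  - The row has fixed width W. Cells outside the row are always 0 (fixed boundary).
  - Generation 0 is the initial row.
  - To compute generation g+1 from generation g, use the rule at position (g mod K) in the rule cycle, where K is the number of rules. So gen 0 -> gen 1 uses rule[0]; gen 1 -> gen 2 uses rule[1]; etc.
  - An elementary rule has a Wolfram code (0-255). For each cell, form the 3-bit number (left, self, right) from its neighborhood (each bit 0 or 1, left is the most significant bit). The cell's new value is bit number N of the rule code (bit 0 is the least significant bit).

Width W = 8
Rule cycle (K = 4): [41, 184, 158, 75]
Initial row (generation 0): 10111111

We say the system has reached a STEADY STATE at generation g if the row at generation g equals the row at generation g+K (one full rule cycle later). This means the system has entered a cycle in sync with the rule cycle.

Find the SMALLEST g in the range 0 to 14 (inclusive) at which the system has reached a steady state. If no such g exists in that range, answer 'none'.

Answer: none

Derivation:
Gen 0: 10111111
Gen 1 (rule 41): 01100000
Gen 2 (rule 184): 01010000
Gen 3 (rule 158): 11011000
Gen 4 (rule 75): 11011011
Gen 5 (rule 41): 10110110
Gen 6 (rule 184): 01101101
Gen 7 (rule 158): 11001001
Gen 8 (rule 75): 11010010
Gen 9 (rule 41): 10100000
Gen 10 (rule 184): 01010000
Gen 11 (rule 158): 11011000
Gen 12 (rule 75): 11011011
Gen 13 (rule 41): 10110110
Gen 14 (rule 184): 01101101
Gen 15 (rule 158): 11001001
Gen 16 (rule 75): 11010010
Gen 17 (rule 41): 10100000
Gen 18 (rule 184): 01010000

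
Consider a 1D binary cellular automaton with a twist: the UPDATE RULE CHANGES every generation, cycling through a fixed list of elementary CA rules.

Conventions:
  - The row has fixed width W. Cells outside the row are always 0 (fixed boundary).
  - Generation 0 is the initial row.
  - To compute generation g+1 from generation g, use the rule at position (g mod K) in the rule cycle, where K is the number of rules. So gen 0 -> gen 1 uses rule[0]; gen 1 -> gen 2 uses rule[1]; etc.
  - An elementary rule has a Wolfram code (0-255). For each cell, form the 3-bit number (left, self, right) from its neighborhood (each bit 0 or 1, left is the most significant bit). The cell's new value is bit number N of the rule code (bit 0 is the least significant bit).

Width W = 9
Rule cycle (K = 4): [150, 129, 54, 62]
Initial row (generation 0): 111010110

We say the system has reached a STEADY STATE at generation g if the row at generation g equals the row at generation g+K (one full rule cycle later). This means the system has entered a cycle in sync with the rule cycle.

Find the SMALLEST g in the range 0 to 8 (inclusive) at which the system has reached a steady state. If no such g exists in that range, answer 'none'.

Answer: none

Derivation:
Gen 0: 111010110
Gen 1 (rule 150): 010010001
Gen 2 (rule 129): 000000100
Gen 3 (rule 54): 000001110
Gen 4 (rule 62): 000011001
Gen 5 (rule 150): 000100111
Gen 6 (rule 129): 110000010
Gen 7 (rule 54): 001000111
Gen 8 (rule 62): 011101100
Gen 9 (rule 150): 101000010
Gen 10 (rule 129): 000011000
Gen 11 (rule 54): 000100100
Gen 12 (rule 62): 001111110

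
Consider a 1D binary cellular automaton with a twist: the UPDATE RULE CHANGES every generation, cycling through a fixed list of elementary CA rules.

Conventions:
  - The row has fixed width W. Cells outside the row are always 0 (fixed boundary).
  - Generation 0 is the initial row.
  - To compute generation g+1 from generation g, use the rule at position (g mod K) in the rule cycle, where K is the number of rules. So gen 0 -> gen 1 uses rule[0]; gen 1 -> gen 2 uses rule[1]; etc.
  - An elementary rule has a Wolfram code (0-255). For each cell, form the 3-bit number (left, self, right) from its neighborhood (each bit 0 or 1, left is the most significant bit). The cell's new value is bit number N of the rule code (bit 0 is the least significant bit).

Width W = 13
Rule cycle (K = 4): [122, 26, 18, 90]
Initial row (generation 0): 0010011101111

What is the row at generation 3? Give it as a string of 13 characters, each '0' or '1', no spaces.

Gen 0: 0010011101111
Gen 1 (rule 122): 0101110111001
Gen 2 (rule 26): 1001000100110
Gen 3 (rule 18): 0110101011001

Answer: 0110101011001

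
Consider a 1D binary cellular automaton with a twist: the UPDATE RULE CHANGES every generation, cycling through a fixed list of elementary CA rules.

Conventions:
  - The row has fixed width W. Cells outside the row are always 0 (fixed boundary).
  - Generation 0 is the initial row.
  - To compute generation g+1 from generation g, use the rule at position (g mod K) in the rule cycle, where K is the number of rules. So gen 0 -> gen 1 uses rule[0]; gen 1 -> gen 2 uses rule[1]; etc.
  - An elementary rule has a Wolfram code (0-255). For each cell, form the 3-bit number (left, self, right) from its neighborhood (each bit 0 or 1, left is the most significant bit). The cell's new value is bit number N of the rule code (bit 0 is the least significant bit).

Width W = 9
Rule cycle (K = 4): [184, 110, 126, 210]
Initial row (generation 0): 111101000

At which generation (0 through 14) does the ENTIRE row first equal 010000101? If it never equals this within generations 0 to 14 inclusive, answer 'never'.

Gen 0: 111101000
Gen 1 (rule 184): 111010100
Gen 2 (rule 110): 101111100
Gen 3 (rule 126): 111000110
Gen 4 (rule 210): 011101011
Gen 5 (rule 184): 011010110
Gen 6 (rule 110): 111111110
Gen 7 (rule 126): 100000011
Gen 8 (rule 210): 010000101
Gen 9 (rule 184): 001000010
Gen 10 (rule 110): 011000110
Gen 11 (rule 126): 111101111
Gen 12 (rule 210): 011100111
Gen 13 (rule 184): 011010110
Gen 14 (rule 110): 111111110

Answer: 8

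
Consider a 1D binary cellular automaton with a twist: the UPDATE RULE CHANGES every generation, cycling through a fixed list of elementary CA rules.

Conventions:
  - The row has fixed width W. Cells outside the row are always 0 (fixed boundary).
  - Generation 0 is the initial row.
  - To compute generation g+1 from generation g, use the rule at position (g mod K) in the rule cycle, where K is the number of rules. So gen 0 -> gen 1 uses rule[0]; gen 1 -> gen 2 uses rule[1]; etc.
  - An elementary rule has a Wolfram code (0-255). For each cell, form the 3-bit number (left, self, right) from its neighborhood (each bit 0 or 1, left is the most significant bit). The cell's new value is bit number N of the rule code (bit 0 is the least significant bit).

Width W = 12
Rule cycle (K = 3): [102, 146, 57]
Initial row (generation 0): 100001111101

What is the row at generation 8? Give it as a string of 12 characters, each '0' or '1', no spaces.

Answer: 000110001110

Derivation:
Gen 0: 100001111101
Gen 1 (rule 102): 100010000111
Gen 2 (rule 146): 010101001010
Gen 3 (rule 57): 001010100101
Gen 4 (rule 102): 011111101111
Gen 5 (rule 146): 101111000110
Gen 6 (rule 57): 011000110101
Gen 7 (rule 102): 101001011111
Gen 8 (rule 146): 000110001110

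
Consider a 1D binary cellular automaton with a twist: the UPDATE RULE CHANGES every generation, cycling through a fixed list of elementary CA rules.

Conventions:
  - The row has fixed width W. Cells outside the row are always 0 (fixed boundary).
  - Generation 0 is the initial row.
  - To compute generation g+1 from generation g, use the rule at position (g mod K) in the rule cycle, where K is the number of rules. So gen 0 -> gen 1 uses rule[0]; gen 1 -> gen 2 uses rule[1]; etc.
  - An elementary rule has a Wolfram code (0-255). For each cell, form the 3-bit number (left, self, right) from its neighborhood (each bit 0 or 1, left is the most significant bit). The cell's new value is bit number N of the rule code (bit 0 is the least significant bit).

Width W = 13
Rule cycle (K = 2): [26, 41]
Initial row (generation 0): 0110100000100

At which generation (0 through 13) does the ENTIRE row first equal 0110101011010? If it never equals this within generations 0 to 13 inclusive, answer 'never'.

Gen 0: 0110100000100
Gen 1 (rule 26): 1100010001010
Gen 2 (rule 41): 1001000100100
Gen 3 (rule 26): 0110101011010
Gen 4 (rule 41): 0101010110100
Gen 5 (rule 26): 1000000100010
Gen 6 (rule 41): 0011110001000
Gen 7 (rule 26): 0110001010100
Gen 8 (rule 41): 0100100101001
Gen 9 (rule 26): 1011011000110
Gen 10 (rule 41): 0110110010100
Gen 11 (rule 26): 1100101100010
Gen 12 (rule 41): 1000011001000
Gen 13 (rule 26): 0100110110100

Answer: 3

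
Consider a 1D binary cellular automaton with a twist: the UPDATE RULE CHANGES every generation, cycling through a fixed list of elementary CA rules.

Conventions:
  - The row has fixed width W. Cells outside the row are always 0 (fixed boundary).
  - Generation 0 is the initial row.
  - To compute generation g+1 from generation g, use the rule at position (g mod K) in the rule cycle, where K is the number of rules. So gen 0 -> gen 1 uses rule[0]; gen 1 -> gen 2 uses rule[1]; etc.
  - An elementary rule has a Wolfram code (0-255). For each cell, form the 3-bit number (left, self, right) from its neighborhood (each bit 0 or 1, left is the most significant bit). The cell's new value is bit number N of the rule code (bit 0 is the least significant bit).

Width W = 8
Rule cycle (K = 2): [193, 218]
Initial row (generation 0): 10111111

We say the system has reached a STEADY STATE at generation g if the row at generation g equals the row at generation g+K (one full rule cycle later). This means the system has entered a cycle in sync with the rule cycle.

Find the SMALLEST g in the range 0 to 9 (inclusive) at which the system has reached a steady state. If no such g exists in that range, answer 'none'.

Gen 0: 10111111
Gen 1 (rule 193): 00011111
Gen 2 (rule 218): 00111111
Gen 3 (rule 193): 10011111
Gen 4 (rule 218): 01111111
Gen 5 (rule 193): 00111111
Gen 6 (rule 218): 01111111
Gen 7 (rule 193): 00111111
Gen 8 (rule 218): 01111111
Gen 9 (rule 193): 00111111
Gen 10 (rule 218): 01111111
Gen 11 (rule 193): 00111111

Answer: 4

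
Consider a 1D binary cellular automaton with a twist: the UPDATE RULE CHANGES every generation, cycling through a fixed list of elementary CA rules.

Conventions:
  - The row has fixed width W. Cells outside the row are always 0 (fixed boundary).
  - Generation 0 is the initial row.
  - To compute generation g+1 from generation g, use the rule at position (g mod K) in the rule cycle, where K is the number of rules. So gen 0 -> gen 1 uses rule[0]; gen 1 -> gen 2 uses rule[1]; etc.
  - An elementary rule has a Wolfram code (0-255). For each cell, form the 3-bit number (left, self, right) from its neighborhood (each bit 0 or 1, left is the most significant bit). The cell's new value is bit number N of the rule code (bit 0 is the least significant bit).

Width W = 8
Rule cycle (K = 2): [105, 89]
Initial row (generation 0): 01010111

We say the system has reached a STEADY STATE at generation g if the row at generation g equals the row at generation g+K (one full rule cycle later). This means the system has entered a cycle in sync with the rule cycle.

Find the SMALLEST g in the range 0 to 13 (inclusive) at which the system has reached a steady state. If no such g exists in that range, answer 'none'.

Answer: 1

Derivation:
Gen 0: 01010111
Gen 1 (rule 105): 00101101
Gen 2 (rule 89): 10001100
Gen 3 (rule 105): 00101101
Gen 4 (rule 89): 10001100
Gen 5 (rule 105): 00101101
Gen 6 (rule 89): 10001100
Gen 7 (rule 105): 00101101
Gen 8 (rule 89): 10001100
Gen 9 (rule 105): 00101101
Gen 10 (rule 89): 10001100
Gen 11 (rule 105): 00101101
Gen 12 (rule 89): 10001100
Gen 13 (rule 105): 00101101
Gen 14 (rule 89): 10001100
Gen 15 (rule 105): 00101101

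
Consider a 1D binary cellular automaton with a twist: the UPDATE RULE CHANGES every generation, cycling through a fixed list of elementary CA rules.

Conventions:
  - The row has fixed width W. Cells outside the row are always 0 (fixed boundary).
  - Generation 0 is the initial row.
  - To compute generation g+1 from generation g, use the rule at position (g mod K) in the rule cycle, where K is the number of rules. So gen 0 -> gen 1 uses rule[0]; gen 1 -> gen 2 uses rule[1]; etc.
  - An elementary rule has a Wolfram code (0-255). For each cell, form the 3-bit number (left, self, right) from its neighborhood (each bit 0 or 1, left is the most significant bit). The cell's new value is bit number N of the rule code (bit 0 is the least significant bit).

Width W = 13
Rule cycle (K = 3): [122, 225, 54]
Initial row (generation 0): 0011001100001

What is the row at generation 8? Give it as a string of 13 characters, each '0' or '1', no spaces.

Gen 0: 0011001100001
Gen 1 (rule 122): 0111111110010
Gen 2 (rule 225): 0011111110000
Gen 3 (rule 54): 0100000001000
Gen 4 (rule 122): 1010000010100
Gen 5 (rule 225): 0100111001001
Gen 6 (rule 54): 1111000111111
Gen 7 (rule 122): 1001101100001
Gen 8 (rule 225): 0000110101100

Answer: 0000110101100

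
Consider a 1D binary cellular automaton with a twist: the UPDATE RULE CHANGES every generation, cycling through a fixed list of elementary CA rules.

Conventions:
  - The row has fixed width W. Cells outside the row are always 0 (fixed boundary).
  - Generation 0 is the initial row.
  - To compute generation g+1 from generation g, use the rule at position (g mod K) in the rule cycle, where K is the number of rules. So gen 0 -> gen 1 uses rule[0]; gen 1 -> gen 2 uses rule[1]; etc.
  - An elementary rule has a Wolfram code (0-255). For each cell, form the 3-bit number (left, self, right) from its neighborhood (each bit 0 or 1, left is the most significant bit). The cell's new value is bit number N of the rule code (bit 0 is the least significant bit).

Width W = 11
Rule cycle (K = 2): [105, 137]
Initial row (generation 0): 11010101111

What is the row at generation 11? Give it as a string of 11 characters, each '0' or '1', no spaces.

Answer: 10101011000

Derivation:
Gen 0: 11010101111
Gen 1 (rule 105): 11101011001
Gen 2 (rule 137): 11000010000
Gen 3 (rule 105): 11011000111
Gen 4 (rule 137): 10010010110
Gen 5 (rule 105): 00000001110
Gen 6 (rule 137): 11111101100
Gen 7 (rule 105): 10000111101
Gen 8 (rule 137): 00110111000
Gen 9 (rule 105): 10111101011
Gen 10 (rule 137): 00111000010
Gen 11 (rule 105): 10101011000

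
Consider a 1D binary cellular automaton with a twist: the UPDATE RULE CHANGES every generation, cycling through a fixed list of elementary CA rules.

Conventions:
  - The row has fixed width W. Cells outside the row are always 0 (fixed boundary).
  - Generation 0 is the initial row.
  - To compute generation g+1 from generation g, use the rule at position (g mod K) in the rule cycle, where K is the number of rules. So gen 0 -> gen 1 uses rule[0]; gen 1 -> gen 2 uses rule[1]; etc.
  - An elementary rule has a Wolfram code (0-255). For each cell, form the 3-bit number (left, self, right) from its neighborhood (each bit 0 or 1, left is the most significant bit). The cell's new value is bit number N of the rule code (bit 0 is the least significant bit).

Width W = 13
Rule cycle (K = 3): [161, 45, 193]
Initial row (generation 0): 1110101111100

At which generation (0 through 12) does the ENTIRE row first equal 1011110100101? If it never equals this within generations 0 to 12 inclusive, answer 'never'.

Answer: 11

Derivation:
Gen 0: 1110101111100
Gen 1 (rule 161): 0101010111001
Gen 2 (rule 45): 0111111100001
Gen 3 (rule 193): 0011111101100
Gen 4 (rule 161): 1001111010001
Gen 5 (rule 45): 1001000110101
Gen 6 (rule 193): 0000010010000
Gen 7 (rule 161): 1111000000111
Gen 8 (rule 45): 1000011110100
Gen 9 (rule 193): 0011001110001
Gen 10 (rule 161): 1000000100100
Gen 11 (rule 45): 1011110100101
Gen 12 (rule 193): 0001110000000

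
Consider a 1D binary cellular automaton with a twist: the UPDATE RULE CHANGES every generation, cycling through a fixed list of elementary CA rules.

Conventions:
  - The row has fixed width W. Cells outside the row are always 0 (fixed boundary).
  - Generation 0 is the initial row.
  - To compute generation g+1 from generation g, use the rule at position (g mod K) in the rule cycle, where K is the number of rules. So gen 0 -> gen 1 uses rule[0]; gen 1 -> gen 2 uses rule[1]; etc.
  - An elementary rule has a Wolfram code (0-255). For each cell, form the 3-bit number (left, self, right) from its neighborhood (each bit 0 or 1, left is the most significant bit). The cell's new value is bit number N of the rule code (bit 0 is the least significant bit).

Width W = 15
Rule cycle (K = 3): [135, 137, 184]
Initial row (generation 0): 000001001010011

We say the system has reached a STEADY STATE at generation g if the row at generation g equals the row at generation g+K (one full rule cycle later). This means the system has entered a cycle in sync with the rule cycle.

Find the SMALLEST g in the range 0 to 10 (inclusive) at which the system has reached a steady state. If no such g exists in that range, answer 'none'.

Answer: none

Derivation:
Gen 0: 000001001010011
Gen 1 (rule 135): 111111011010100
Gen 2 (rule 137): 111110010000001
Gen 3 (rule 184): 111101001000000
Gen 4 (rule 135): 011001011011111
Gen 5 (rule 137): 010000010011110
Gen 6 (rule 184): 001000001011101
Gen 7 (rule 135): 111011111001001
Gen 8 (rule 137): 110011110000000
Gen 9 (rule 184): 101011101000000
Gen 10 (rule 135): 101001001011111
Gen 11 (rule 137): 000000000011110
Gen 12 (rule 184): 000000000011101
Gen 13 (rule 135): 111111111101001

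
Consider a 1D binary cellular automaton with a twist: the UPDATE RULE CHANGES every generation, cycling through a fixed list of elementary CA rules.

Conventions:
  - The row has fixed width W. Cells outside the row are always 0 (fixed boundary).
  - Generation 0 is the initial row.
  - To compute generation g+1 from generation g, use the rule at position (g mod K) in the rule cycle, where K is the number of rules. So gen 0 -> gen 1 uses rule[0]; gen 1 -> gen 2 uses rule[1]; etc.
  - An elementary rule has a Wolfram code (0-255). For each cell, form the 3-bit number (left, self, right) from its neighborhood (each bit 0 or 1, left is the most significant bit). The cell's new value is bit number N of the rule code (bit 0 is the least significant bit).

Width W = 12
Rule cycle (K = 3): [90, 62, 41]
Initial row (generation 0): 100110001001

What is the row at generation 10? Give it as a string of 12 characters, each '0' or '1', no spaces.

Answer: 000011101101

Derivation:
Gen 0: 100110001001
Gen 1 (rule 90): 011111010110
Gen 2 (rule 62): 110000111101
Gen 3 (rule 41): 100110100010
Gen 4 (rule 90): 011110010101
Gen 5 (rule 62): 110001111111
Gen 6 (rule 41): 100101000000
Gen 7 (rule 90): 011000100000
Gen 8 (rule 62): 110101110000
Gen 9 (rule 41): 101011000111
Gen 10 (rule 90): 000011101101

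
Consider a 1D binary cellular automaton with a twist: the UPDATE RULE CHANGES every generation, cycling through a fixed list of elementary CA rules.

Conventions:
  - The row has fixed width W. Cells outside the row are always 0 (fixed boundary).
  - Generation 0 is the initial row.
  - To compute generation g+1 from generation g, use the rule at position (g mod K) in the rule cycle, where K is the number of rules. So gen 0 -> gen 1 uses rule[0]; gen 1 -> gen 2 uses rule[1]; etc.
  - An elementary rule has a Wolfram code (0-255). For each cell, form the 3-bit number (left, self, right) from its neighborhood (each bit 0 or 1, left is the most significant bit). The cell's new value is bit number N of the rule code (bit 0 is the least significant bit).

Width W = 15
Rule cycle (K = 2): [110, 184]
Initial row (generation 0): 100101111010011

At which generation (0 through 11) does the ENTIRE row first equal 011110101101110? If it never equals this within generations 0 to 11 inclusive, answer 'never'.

Answer: 2

Derivation:
Gen 0: 100101111010011
Gen 1 (rule 110): 101111001110111
Gen 2 (rule 184): 011110101101110
Gen 3 (rule 110): 110011111111010
Gen 4 (rule 184): 101011111110101
Gen 5 (rule 110): 111110000011111
Gen 6 (rule 184): 111101000011110
Gen 7 (rule 110): 100111000110010
Gen 8 (rule 184): 010110100101001
Gen 9 (rule 110): 111111101111011
Gen 10 (rule 184): 111111011110110
Gen 11 (rule 110): 100001110011110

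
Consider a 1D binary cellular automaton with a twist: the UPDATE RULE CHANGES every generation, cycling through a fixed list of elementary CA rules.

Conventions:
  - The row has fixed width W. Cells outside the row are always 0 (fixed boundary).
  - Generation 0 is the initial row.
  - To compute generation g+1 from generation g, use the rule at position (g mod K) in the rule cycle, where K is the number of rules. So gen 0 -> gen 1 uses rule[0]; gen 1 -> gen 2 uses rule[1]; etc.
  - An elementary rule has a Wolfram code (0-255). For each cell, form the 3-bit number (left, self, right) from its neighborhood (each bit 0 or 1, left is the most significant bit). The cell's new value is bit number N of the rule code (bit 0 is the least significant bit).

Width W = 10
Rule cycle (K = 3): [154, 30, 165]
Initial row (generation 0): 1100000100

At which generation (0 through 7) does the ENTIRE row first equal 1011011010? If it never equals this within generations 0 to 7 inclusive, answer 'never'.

Gen 0: 1100000100
Gen 1 (rule 154): 1010001010
Gen 2 (rule 30): 1011011011
Gen 3 (rule 165): 1100100100
Gen 4 (rule 154): 1011011010
Gen 5 (rule 30): 1010010011
Gen 6 (rule 165): 1110010000
Gen 7 (rule 154): 1101101000

Answer: 4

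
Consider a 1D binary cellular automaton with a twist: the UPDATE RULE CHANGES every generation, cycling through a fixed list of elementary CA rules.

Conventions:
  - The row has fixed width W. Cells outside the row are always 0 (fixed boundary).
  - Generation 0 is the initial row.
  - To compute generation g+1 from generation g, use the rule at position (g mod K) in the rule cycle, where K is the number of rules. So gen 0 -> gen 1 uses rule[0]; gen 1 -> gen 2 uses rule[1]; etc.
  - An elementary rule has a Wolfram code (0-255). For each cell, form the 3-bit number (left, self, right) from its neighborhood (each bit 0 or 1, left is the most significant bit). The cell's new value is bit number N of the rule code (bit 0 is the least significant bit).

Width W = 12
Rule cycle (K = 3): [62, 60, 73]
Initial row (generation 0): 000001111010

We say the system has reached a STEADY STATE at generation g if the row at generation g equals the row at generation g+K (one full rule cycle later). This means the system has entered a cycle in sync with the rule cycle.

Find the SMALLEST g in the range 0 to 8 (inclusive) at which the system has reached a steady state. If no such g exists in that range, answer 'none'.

Answer: none

Derivation:
Gen 0: 000001111010
Gen 1 (rule 62): 000011000111
Gen 2 (rule 60): 000010100100
Gen 3 (rule 73): 111000000001
Gen 4 (rule 62): 100100000011
Gen 5 (rule 60): 110110000010
Gen 6 (rule 73): 110110111000
Gen 7 (rule 62): 101101100100
Gen 8 (rule 60): 111011010110
Gen 9 (rule 73): 101011000110
Gen 10 (rule 62): 111110101101
Gen 11 (rule 60): 100001111011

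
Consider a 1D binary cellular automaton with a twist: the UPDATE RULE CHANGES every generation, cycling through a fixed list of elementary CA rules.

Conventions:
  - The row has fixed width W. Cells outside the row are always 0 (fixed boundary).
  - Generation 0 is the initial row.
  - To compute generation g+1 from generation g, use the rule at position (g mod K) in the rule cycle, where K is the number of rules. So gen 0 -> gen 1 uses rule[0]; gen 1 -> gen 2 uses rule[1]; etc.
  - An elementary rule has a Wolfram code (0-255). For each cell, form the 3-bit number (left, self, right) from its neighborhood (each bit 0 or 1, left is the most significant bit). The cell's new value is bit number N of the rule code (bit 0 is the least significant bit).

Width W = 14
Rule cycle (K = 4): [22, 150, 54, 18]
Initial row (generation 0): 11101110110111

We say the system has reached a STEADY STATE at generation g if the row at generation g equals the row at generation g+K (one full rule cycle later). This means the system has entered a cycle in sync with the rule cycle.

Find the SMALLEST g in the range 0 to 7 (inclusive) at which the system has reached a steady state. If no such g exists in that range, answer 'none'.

Answer: 1

Derivation:
Gen 0: 11101110110111
Gen 1 (rule 22): 00000000000000
Gen 2 (rule 150): 00000000000000
Gen 3 (rule 54): 00000000000000
Gen 4 (rule 18): 00000000000000
Gen 5 (rule 22): 00000000000000
Gen 6 (rule 150): 00000000000000
Gen 7 (rule 54): 00000000000000
Gen 8 (rule 18): 00000000000000
Gen 9 (rule 22): 00000000000000
Gen 10 (rule 150): 00000000000000
Gen 11 (rule 54): 00000000000000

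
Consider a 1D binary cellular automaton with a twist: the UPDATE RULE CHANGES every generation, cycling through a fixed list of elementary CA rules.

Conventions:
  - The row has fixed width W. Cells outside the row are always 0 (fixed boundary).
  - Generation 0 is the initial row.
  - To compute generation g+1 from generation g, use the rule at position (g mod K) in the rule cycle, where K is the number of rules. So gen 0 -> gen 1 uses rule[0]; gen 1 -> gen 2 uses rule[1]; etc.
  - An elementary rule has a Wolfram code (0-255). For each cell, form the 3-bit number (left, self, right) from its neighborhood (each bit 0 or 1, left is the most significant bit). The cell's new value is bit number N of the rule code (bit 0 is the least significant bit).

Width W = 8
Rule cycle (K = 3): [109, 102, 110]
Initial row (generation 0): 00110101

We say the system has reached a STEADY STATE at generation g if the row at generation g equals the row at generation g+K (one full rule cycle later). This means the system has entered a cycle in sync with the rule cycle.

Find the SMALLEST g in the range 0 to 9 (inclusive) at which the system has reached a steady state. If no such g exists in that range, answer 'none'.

Answer: none

Derivation:
Gen 0: 00110101
Gen 1 (rule 109): 10111111
Gen 2 (rule 102): 11000001
Gen 3 (rule 110): 11000011
Gen 4 (rule 109): 11011011
Gen 5 (rule 102): 01101101
Gen 6 (rule 110): 11111111
Gen 7 (rule 109): 10000001
Gen 8 (rule 102): 10000011
Gen 9 (rule 110): 10000111
Gen 10 (rule 109): 10110101
Gen 11 (rule 102): 11011111
Gen 12 (rule 110): 11110001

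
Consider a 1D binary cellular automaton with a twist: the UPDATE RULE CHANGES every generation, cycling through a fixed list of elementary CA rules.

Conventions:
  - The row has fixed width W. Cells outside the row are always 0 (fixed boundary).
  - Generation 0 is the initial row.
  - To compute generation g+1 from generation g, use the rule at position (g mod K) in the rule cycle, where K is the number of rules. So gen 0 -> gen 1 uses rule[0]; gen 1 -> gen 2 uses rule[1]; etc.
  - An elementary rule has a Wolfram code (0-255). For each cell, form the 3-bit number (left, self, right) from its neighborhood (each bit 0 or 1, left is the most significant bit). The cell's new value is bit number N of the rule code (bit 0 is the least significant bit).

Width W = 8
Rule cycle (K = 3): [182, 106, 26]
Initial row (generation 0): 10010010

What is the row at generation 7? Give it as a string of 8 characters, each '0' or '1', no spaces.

Gen 0: 10010010
Gen 1 (rule 182): 11111111
Gen 2 (rule 106): 10000001
Gen 3 (rule 26): 01000010
Gen 4 (rule 182): 11100111
Gen 5 (rule 106): 10101101
Gen 6 (rule 26): 00001000
Gen 7 (rule 182): 00011100

Answer: 00011100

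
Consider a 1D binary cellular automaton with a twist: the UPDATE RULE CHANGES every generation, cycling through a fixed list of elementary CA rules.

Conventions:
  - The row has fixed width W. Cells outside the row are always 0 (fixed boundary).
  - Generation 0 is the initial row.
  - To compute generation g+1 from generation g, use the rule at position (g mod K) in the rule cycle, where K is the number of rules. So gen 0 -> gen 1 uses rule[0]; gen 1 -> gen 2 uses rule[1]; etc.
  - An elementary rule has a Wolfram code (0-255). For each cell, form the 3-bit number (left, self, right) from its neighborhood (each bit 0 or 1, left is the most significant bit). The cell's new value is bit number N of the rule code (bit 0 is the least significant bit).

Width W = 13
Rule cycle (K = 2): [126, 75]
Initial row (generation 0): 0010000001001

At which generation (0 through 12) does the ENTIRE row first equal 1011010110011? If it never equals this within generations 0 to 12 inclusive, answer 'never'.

Gen 0: 0010000001001
Gen 1 (rule 126): 0111000011111
Gen 2 (rule 75): 1101011110001
Gen 3 (rule 126): 1111110011011
Gen 4 (rule 75): 1000010111011
Gen 5 (rule 126): 1100111101111
Gen 6 (rule 75): 1101100101001
Gen 7 (rule 126): 1111111111111
Gen 8 (rule 75): 1000000000001
Gen 9 (rule 126): 1100000000011
Gen 10 (rule 75): 1101111111111
Gen 11 (rule 126): 1111000000001
Gen 12 (rule 75): 1001011111110

Answer: never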